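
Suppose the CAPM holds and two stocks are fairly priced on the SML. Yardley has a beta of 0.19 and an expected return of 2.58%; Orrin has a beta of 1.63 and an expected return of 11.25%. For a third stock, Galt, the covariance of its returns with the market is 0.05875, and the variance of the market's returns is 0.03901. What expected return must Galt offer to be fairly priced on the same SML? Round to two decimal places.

MRP = (11.25% − 2.58%) / (1.63 − 0.19) = 6.0208%
R_f = 2.58% − 0.19 × 6.0208% = 1.4360%
β_Galt = Cov / Var(R_m) = 0.05875 / 0.03901 = 1.5060
E(R_Galt) = R_f + β × MRP = 1.4360% + 1.5060 × 6.0208% = 10.50%

10.50%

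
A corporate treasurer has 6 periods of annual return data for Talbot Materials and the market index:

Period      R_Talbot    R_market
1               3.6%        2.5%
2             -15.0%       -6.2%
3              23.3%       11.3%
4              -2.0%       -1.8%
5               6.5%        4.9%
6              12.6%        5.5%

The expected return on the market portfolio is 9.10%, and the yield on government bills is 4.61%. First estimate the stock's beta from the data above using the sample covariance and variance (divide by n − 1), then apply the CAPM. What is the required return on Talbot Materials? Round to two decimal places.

14.06%

Mean R_i = (3.6 − 15.0 + 23.3 − 2.0 + 6.5 + 12.6) / 6 = 4.8333%
Mean R_m = (2.5 − 6.2 + 11.3 − 1.8 + 4.9 + 5.5) / 6 = 2.7000%
Σ(R_i − R̄_i)(R_m − R̄_m) = 391.7400  ⇒  Cov = 391.7400 / 5 = 78.3480
Σ(R_m − R̄_m)² = 186.1400  ⇒  Var(R_m) = 186.1400 / 5 = 37.2280
β = Cov / Var(R_m) = 78.3480 / 37.2280 = 2.1045
MRP = 9.10% − 4.61% = 4.49%
E(R) = R_f + β × MRP = 4.61% + 2.1045 × 4.49% = 14.06%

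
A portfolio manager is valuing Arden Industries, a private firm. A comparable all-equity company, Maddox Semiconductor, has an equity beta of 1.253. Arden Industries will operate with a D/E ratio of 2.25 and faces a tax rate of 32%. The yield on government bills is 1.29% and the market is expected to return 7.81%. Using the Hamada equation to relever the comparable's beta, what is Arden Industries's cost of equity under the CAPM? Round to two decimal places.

β_L = β_U × [1 + (1 − t)(D/E)] = 1.253 × [1 + (1 − 0.32) × 2.25]
    = 1.253 × [1 + 0.68 × 2.25] = 1.253 × 2.5300 = 3.1701
MRP = 7.81% − 1.29% = 6.52%
E(R) = R_f + β_L × MRP = 1.29% + 3.1701 × 6.52% = 21.96%

21.96%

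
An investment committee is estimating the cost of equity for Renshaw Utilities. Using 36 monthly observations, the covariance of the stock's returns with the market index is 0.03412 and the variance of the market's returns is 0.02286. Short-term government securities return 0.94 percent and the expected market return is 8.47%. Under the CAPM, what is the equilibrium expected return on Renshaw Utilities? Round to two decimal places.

12.18%

β = Cov(R_i, R_m) / Var(R_m) = 0.03412 / 0.02286 = 1.4926
MRP = 8.47% − 0.94% = 7.53%
E(R) = R_f + β × MRP = 0.94% + 1.4926 × 7.53% = 12.18%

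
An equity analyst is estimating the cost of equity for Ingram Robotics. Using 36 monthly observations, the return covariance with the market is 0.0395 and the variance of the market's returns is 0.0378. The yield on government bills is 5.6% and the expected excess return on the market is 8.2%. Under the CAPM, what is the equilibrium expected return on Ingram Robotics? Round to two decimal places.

β = Cov(R_i, R_m) / Var(R_m) = 0.0395 / 0.0378 = 1.0450
E(R) = R_f + β × MRP = 5.6% + 1.0450 × 8.2% = 14.17%

14.17%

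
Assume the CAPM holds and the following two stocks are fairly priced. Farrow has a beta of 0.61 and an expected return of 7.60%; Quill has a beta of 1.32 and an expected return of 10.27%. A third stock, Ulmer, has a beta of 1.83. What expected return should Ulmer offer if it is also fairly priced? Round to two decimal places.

MRP (SML slope) = (10.27% − 7.60%) / (1.32 − 0.61) = 2.67% / 0.71 = 3.7606%
R_f (intercept) = 7.60% − 0.61 × 3.7606% = 5.3060%
E(R_Ulmer) = R_f + β × MRP = 5.3060% + 1.83 × 3.7606% = 12.19%

12.19%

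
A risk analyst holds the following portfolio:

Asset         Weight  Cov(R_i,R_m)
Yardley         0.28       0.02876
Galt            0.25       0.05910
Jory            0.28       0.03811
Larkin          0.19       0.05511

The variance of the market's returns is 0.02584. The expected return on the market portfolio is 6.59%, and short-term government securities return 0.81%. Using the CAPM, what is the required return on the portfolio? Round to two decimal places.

10.65%

β_Yardley = 0.02876 / 0.02584 = 1.1130
β_Galt = 0.05910 / 0.02584 = 2.2872
β_Jory = 0.03811 / 0.02584 = 1.4748
β_Larkin = 0.05511 / 0.02584 = 2.1327
β_P = Σ w_i β_i = 0.28×1.1130 + 0.25×2.2872 + 0.28×1.4748 + 0.19×2.1327 = 1.7016
MRP = 6.59% − 0.81% = 5.78%
E(R_P) = R_f + β_P × MRP = 0.81% + 1.7016 × 5.78% = 10.65%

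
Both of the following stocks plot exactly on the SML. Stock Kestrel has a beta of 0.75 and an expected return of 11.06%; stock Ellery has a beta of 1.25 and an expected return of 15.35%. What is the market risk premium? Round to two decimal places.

Both satisfy E(R) = R_f + β·MRP, so the slope of the SML is
MRP = (15.35% − 11.06%) / (1.25 − 0.75) = 4.29% / 0.50 = 8.5800%

8.58%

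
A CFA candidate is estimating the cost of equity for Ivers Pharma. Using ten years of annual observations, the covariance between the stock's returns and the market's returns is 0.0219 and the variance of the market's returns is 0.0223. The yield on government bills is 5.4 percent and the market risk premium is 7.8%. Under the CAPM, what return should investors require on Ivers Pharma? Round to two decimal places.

β = Cov(R_i, R_m) / Var(R_m) = 0.0219 / 0.0223 = 0.9821
E(R) = R_f + β × MRP = 5.4% + 0.9821 × 7.8% = 13.06%

13.06%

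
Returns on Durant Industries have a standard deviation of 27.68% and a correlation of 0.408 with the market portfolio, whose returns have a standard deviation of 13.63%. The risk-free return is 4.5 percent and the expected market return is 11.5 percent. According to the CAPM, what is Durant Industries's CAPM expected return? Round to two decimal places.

10.30%

β = ρ × σ_i / σ_m = 0.408 × 27.68% / 13.63% = 0.8286
MRP = 11.5% − 4.5% = 7.00%
E(R) = 4.5% + 0.8286 × 7.0% = 10.30%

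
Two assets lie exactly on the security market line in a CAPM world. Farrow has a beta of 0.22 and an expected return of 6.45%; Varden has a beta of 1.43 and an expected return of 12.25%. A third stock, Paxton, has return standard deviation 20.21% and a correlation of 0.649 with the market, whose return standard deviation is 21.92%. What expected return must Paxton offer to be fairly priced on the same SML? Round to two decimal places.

8.26%

MRP = (12.25% − 6.45%) / (1.43 − 0.22) = 4.7934%
R_f = 6.45% − 0.22 × 4.7934% = 5.3955%
β_Paxton = ρ·σ_i/σ_m = 0.649 × 20.21 / 21.92 = 0.5984
E(R_Paxton) = R_f + β × MRP = 5.3955% + 0.5984 × 4.7934% = 8.26%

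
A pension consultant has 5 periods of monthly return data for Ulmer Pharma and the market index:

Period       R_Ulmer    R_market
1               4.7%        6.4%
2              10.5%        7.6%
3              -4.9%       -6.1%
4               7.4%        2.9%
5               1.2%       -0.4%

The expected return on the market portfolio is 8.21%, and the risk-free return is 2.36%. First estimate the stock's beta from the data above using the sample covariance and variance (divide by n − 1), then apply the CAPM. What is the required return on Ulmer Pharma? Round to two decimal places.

Mean R_i = (4.7 + 10.5 − 4.9 + 7.4 + 1.2) / 5 = 3.7800%
Mean R_m = (6.4 + 7.6 − 6.1 + 2.9 − 0.4) / 5 = 2.0800%
Σ(R_i − R̄_i)(R_m − R̄_m) = 121.4380  ⇒  Cov = 121.4380 / 4 = 30.3595
Σ(R_m − R̄_m)² = 122.8680  ⇒  Var(R_m) = 122.8680 / 4 = 30.7170
β = Cov / Var(R_m) = 30.3595 / 30.7170 = 0.9884
MRP = 8.21% − 2.36% = 5.85%
E(R) = R_f + β × MRP = 2.36% + 0.9884 × 5.85% = 8.14%

8.14%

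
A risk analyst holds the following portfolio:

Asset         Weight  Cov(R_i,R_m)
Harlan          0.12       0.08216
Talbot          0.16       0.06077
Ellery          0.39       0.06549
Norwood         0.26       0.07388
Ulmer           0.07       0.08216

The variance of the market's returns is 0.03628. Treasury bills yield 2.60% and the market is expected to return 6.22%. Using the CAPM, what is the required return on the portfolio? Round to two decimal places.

β_Harlan = 0.08216 / 0.03628 = 2.2646
β_Talbot = 0.06077 / 0.03628 = 1.6750
β_Ellery = 0.06549 / 0.03628 = 1.8051
β_Norwood = 0.07388 / 0.03628 = 2.0364
β_Ulmer = 0.08216 / 0.03628 = 2.2646
β_P = Σ w_i β_i = 0.12×2.2646 + 0.16×1.6750 + 0.39×1.8051 + 0.26×2.0364 + 0.07×2.2646 = 1.9317
MRP = 6.22% − 2.60% = 3.62%
E(R_P) = R_f + β_P × MRP = 2.60% + 1.9317 × 3.62% = 9.59%

9.59%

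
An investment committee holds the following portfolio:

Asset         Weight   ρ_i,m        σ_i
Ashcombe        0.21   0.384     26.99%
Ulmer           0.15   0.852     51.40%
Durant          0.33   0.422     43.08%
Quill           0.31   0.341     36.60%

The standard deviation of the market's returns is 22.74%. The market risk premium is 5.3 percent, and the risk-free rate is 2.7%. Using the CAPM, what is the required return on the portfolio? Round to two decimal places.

7.04%

β_Ashcombe = 0.384 × 26.99% / 22.74% = 0.4558
β_Ulmer = 0.852 × 51.40% / 22.74% = 1.9258
β_Durant = 0.422 × 43.08% / 22.74% = 0.7995
β_Quill = 0.341 × 36.60% / 22.74% = 0.5488
β_P = Σ w_i β_i = 0.21×0.4558 + 0.15×1.9258 + 0.33×0.7995 + 0.31×0.5488 = 0.8186
E(R_P) = R_f + β_P × MRP = 2.7% + 0.8186 × 5.3% = 7.04%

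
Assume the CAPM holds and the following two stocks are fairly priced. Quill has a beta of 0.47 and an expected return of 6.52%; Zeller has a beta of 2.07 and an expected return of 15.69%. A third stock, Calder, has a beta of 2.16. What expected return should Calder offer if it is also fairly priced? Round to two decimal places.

16.21%

MRP (SML slope) = (15.69% − 6.52%) / (2.07 − 0.47) = 9.17% / 1.60 = 5.7313%
R_f (intercept) = 6.52% − 0.47 × 5.7313% = 3.8263%
E(R_Calder) = R_f + β × MRP = 3.8263% + 2.16 × 5.7313% = 16.21%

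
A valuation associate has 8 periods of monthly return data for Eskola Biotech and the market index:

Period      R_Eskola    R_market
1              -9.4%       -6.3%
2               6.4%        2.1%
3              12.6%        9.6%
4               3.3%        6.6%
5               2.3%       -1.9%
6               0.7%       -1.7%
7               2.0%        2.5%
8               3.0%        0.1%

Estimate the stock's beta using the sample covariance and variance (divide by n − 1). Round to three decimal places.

1.050

Mean R_i = (-9.4 + 6.4 + 12.6 + 3.3 + 2.3 + 0.7 + 2.0 + 3.0) / 8 = 2.6125%
Mean R_m = (-6.3 + 2.1 + 9.6 + 6.6 − 1.9 − 1.7 + 2.5 + 0.1) / 8 = 1.3750%
Σ(R_i − R̄_i)(R_m − R̄_m) = 186.4025  ⇒  Cov = 186.4025 / 7 = 26.6289
Σ(R_m − R̄_m)² = 177.4550  ⇒  Var(R_m) = 177.4550 / 7 = 25.3507
β = Cov / Var(R_m) = 26.6289 / 25.3507 = 1.0504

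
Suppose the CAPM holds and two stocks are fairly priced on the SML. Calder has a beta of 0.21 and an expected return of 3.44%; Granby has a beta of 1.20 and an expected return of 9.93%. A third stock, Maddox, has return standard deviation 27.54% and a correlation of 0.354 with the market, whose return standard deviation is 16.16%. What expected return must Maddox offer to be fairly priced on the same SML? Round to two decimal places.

6.02%

MRP = (9.93% − 3.44%) / (1.20 − 0.21) = 6.5556%
R_f = 3.44% − 0.21 × 6.5556% = 2.0633%
β_Maddox = ρ·σ_i/σ_m = 0.354 × 27.54 / 16.16 = 0.6033
E(R_Maddox) = R_f + β × MRP = 2.0633% + 0.6033 × 6.5556% = 6.02%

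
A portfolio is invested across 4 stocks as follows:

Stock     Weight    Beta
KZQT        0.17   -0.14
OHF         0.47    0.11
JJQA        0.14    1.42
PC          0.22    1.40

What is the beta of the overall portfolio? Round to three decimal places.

β_P = Σ w_i β_i = 0.17×-0.14 + 0.47×0.11 + 0.14×1.42 + 0.22×1.40 = 0.5347

0.535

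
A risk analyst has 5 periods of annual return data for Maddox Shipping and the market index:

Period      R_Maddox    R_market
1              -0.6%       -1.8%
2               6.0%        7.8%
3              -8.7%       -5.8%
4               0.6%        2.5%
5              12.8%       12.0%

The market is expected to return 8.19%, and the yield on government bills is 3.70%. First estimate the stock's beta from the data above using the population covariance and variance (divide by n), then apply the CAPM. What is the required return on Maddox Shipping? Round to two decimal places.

Mean R_i = (-0.6 + 6.0 − 8.7 + 0.6 + 12.8) / 5 = 2.0200%
Mean R_m = (-1.8 + 7.8 − 5.8 + 2.5 + 12.0) / 5 = 2.9400%
Σ(R_i − R̄_i)(R_m − R̄_m) = 223.7460  ⇒  Cov = 223.7460 / 5 = 44.7492
Σ(R_m − R̄_m)² = 204.7520  ⇒  Var(R_m) = 204.7520 / 5 = 40.9504
β = Cov / Var(R_m) = 44.7492 / 40.9504 = 1.0928
MRP = 8.19% − 3.70% = 4.49%
E(R) = R_f + β × MRP = 3.70% + 1.0928 × 4.49% = 8.61%

8.61%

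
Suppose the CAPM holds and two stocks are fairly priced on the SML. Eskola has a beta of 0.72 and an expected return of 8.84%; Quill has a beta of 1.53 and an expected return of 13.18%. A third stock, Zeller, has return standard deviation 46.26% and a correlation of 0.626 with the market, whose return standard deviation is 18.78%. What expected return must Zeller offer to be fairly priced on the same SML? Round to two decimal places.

MRP = (13.18% − 8.84%) / (1.53 − 0.72) = 5.3580%
R_f = 8.84% − 0.72 × 5.3580% = 4.9822%
β_Zeller = ρ·σ_i/σ_m = 0.626 × 46.26 / 18.78 = 1.5420
E(R_Zeller) = R_f + β × MRP = 4.9822% + 1.5420 × 5.3580% = 13.24%

13.24%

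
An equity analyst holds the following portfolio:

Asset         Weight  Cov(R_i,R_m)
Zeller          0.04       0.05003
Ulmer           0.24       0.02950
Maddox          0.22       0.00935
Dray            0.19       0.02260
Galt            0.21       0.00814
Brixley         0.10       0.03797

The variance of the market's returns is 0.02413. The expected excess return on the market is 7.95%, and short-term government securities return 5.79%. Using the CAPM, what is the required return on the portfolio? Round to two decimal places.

12.69%

β_Zeller = 0.05003 / 0.02413 = 2.0734
β_Ulmer = 0.02950 / 0.02413 = 1.2225
β_Maddox = 0.00935 / 0.02413 = 0.3875
β_Dray = 0.02260 / 0.02413 = 0.9366
β_Galt = 0.00814 / 0.02413 = 0.3373
β_Brixley = 0.03797 / 0.02413 = 1.5736
β_P = Σ w_i β_i = 0.04×2.0734 + 0.24×1.2225 + 0.22×0.3875 + 0.19×0.9366 + 0.21×0.3373 + 0.10×1.5736 = 0.8677
E(R_P) = R_f + β_P × MRP = 5.79% + 0.8677 × 7.95% = 12.69%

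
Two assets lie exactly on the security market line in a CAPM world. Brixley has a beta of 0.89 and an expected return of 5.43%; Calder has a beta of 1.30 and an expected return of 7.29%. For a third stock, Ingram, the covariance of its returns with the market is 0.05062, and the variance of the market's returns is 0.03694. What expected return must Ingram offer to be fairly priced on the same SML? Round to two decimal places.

MRP = (7.29% − 5.43%) / (1.30 − 0.89) = 4.5366%
R_f = 5.43% − 0.89 × 4.5366% = 1.3924%
β_Ingram = Cov / Var(R_m) = 0.05062 / 0.03694 = 1.3703
E(R_Ingram) = R_f + β × MRP = 1.3924% + 1.3703 × 4.5366% = 7.61%

7.61%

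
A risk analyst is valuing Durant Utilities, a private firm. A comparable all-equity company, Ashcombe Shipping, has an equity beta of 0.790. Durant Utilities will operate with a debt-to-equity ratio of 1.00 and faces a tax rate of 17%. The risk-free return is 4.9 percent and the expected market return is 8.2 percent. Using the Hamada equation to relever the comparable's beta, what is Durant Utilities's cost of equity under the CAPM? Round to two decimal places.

9.67%

β_L = β_U × [1 + (1 − t)(D/E)] = 0.790 × [1 + (1 − 0.17) × 1.00]
    = 0.790 × [1 + 0.83 × 1.00] = 0.790 × 1.8300 = 1.4457
MRP = 8.2% − 4.9% = 3.30%
E(R) = R_f + β_L × MRP = 4.9% + 1.4457 × 3.3% = 9.67%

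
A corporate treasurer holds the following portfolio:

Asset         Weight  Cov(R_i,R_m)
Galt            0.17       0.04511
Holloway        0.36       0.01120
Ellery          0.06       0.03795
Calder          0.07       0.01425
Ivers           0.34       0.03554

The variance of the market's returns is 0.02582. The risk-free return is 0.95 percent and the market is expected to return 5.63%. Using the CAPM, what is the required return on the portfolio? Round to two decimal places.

5.85%

β_Galt = 0.04511 / 0.02582 = 1.7471
β_Holloway = 0.01120 / 0.02582 = 0.4338
β_Ellery = 0.03795 / 0.02582 = 1.4698
β_Calder = 0.01425 / 0.02582 = 0.5519
β_Ivers = 0.03554 / 0.02582 = 1.3765
β_P = Σ w_i β_i = 0.17×1.7471 + 0.36×0.4338 + 0.06×1.4698 + 0.07×0.5519 + 0.34×1.3765 = 1.0480
MRP = 5.63% − 0.95% = 4.68%
E(R_P) = R_f + β_P × MRP = 0.95% + 1.0480 × 4.68% = 5.85%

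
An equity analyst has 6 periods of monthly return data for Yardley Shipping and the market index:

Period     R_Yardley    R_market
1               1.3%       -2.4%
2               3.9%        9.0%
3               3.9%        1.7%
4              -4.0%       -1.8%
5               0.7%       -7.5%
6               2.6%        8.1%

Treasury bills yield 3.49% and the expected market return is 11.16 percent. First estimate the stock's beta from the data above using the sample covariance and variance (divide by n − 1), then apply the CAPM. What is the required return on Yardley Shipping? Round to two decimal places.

5.41%

Mean R_i = (1.3 + 3.9 + 3.9 − 4.0 + 0.7 + 2.6) / 6 = 1.4000%
Mean R_m = (-2.4 + 9.0 + 1.7 − 1.8 − 7.5 + 8.1) / 6 = 1.1833%
Σ(R_i − R̄_i)(R_m − R̄_m) = 51.6800  ⇒  Cov = 51.6800 / 5 = 10.3360
Σ(R_m − R̄_m)² = 206.3483  ⇒  Var(R_m) = 206.3483 / 5 = 41.2697
β = Cov / Var(R_m) = 10.3360 / 41.2697 = 0.2505
MRP = 11.16% − 3.49% = 7.67%
E(R) = R_f + β × MRP = 3.49% + 0.2505 × 7.67% = 5.41%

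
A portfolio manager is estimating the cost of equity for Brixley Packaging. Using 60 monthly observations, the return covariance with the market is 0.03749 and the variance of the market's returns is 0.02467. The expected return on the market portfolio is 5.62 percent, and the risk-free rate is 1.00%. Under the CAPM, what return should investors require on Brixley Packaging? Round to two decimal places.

8.02%

β = Cov(R_i, R_m) / Var(R_m) = 0.03749 / 0.02467 = 1.5197
MRP = 5.62% − 1.00% = 4.62%
E(R) = R_f + β × MRP = 1.00% + 1.5197 × 4.62% = 8.02%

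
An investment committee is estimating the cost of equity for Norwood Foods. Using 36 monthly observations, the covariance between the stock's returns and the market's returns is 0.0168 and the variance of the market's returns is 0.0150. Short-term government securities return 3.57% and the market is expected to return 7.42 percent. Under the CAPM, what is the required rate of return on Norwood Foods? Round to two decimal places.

7.88%

β = Cov(R_i, R_m) / Var(R_m) = 0.0168 / 0.0150 = 1.1200
MRP = 7.42% − 3.57% = 3.85%
E(R) = R_f + β × MRP = 3.57% + 1.1200 × 3.85% = 7.88%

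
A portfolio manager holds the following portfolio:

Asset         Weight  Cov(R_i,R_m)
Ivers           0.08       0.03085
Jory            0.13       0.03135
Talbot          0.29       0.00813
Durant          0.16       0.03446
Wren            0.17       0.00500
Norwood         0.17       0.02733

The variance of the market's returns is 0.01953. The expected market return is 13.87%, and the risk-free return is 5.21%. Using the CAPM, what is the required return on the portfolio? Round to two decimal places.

β_Ivers = 0.03085 / 0.01953 = 1.5796
β_Jory = 0.03135 / 0.01953 = 1.6052
β_Talbot = 0.00813 / 0.01953 = 0.4163
β_Durant = 0.03446 / 0.01953 = 1.7645
β_Wren = 0.00500 / 0.01953 = 0.2560
β_Norwood = 0.02733 / 0.01953 = 1.3994
β_P = Σ w_i β_i = 0.08×1.5796 + 0.13×1.6052 + 0.29×0.4163 + 0.16×1.7645 + 0.17×0.2560 + 0.17×1.3994 = 1.0195
MRP = 13.87% − 5.21% = 8.66%
E(R_P) = R_f + β_P × MRP = 5.21% + 1.0195 × 8.66% = 14.04%

14.04%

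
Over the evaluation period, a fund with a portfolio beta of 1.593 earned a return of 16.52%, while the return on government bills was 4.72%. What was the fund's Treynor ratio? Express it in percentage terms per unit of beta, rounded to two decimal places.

Treynor = (R_P − R_f) / β_P = (16.52% − 4.72%) / 1.5930 = 11.80% / 1.5930 = 7.41%

7.41%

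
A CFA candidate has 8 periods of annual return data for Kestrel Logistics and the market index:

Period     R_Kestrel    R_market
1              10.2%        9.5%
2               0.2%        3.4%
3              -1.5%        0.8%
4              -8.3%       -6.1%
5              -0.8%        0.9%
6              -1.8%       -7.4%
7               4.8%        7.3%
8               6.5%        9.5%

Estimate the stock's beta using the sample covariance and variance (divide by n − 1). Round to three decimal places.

Mean R_i = (10.2 + 0.2 − 1.5 − 8.3 − 0.8 − 1.8 + 4.8 + 6.5) / 8 = 1.1625%
Mean R_m = (9.5 + 3.4 + 0.8 − 6.1 + 0.9 − 7.4 + 7.3 + 9.5) / 8 = 2.2375%
Σ(R_i − R̄_i)(R_m − R̄_m) = 235.5913  ⇒  Cov = 235.5913 / 7 = 33.6559
Σ(R_m − R̄_m)² = 298.7188  ⇒  Var(R_m) = 298.7188 / 7 = 42.6741
β = Cov / Var(R_m) = 33.6559 / 42.6741 = 0.7887

0.789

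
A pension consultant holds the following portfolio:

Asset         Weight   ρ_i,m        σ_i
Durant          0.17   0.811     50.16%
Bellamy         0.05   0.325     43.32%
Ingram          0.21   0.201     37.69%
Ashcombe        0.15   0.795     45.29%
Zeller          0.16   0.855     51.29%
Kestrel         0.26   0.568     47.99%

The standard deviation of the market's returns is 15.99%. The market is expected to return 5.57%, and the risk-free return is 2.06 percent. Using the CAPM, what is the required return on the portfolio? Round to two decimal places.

8.36%

β_Durant = 0.811 × 50.16% / 15.99% = 2.5441
β_Bellamy = 0.325 × 43.32% / 15.99% = 0.8805
β_Ingram = 0.201 × 37.69% / 15.99% = 0.4738
β_Ashcombe = 0.795 × 45.29% / 15.99% = 2.2518
β_Zeller = 0.855 × 51.29% / 15.99% = 2.7425
β_Kestrel = 0.568 × 47.99% / 15.99% = 1.7047
β_P = Σ w_i β_i = 0.17×2.5441 + 0.05×0.8805 + 0.21×0.4738 + 0.15×2.2518 + 0.16×2.7425 + 0.26×1.7047 = 1.7958
MRP = 5.57% − 2.06% = 3.51%
E(R_P) = R_f + β_P × MRP = 2.06% + 1.7958 × 3.51% = 8.36%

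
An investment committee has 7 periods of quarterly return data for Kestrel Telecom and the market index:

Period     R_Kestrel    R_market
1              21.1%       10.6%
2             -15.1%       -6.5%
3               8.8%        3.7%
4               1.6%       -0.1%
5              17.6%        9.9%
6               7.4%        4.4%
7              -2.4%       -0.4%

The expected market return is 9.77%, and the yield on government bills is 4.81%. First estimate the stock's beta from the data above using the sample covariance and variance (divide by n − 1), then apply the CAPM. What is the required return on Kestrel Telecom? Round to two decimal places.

Mean R_i = (21.1 − 15.1 + 8.8 + 1.6 + 17.6 + 7.4 − 2.4) / 7 = 5.5714%
Mean R_m = (10.6 − 6.5 + 3.7 − 0.1 + 9.9 + 4.4 − 0.4) / 7 = 3.0857%
Σ(R_i − R̄_i)(R_m − R̄_m) = 441.6271  ⇒  Cov = 441.6271 / 6 = 73.6045
Σ(R_m − R̄_m)² = 219.1886  ⇒  Var(R_m) = 219.1886 / 6 = 36.5314
β = Cov / Var(R_m) = 73.6045 / 36.5314 = 2.0148
MRP = 9.77% − 4.81% = 4.96%
E(R) = R_f + β × MRP = 4.81% + 2.0148 × 4.96% = 14.80%

14.80%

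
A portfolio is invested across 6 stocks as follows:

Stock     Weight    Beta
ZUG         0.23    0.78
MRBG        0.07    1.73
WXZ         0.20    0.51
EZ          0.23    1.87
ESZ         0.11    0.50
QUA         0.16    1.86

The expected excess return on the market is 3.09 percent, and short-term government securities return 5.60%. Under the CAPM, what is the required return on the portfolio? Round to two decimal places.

9.26%

β_P = Σ w_i β_i = 0.23×0.78 + 0.07×1.73 + 0.20×0.51 + 0.23×1.87 + 0.11×0.50 + 0.16×1.86 = 1.1852
E(R_P) = R_f + β_P × MRP = 5.60% + 1.1852 × 3.09% = 9.26%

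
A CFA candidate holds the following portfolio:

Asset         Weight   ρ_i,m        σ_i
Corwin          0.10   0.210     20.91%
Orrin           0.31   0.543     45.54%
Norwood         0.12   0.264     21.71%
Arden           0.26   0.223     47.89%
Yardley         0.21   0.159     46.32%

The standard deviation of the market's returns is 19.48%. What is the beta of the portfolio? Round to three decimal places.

β_Corwin = 0.210 × 20.91% / 19.48% = 0.2254
β_Orrin = 0.543 × 45.54% / 19.48% = 1.2694
β_Norwood = 0.264 × 21.71% / 19.48% = 0.2942
β_Arden = 0.223 × 47.89% / 19.48% = 0.5482
β_Yardley = 0.159 × 46.32% / 19.48% = 0.3781
β_P = Σ w_i β_i = 0.10×0.2254 + 0.31×1.2694 + 0.12×0.2942 + 0.26×0.5482 + 0.21×0.3781 = 0.6733

0.673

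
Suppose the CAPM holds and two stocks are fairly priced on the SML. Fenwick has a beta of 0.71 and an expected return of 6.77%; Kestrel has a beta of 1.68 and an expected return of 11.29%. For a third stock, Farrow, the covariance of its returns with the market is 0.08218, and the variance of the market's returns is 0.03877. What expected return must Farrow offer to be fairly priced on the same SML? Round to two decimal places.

MRP = (11.29% − 6.77%) / (1.68 − 0.71) = 4.6598%
R_f = 6.77% − 0.71 × 4.6598% = 3.4615%
β_Farrow = Cov / Var(R_m) = 0.08218 / 0.03877 = 2.1197
E(R_Farrow) = R_f + β × MRP = 3.4615% + 2.1197 × 4.6598% = 13.34%

13.34%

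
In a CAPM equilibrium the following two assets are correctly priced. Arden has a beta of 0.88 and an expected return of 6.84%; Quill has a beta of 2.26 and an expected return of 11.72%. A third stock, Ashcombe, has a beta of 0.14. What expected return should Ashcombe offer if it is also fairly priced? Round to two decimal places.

MRP (SML slope) = (11.72% − 6.84%) / (2.26 − 0.88) = 4.88% / 1.38 = 3.5362%
R_f (intercept) = 6.84% − 0.88 × 3.5362% = 3.7281%
E(R_Ashcombe) = R_f + β × MRP = 3.7281% + 0.14 × 3.5362% = 4.22%

4.22%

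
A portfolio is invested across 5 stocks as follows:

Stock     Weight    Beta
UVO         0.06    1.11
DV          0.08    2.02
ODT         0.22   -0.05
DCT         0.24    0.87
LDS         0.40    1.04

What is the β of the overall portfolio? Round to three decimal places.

0.842

β_P = Σ w_i β_i = 0.06×1.11 + 0.08×2.02 + 0.22×-0.05 + 0.24×0.87 + 0.40×1.04 = 0.8420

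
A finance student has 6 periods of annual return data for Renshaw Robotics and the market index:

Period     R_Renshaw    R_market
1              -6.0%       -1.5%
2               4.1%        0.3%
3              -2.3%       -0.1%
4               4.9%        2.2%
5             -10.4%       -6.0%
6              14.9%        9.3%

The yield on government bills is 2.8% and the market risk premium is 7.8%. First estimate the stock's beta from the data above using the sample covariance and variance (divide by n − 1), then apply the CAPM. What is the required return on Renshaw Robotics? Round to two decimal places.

Mean R_i = (-6.0 + 4.1 − 2.3 + 4.9 − 10.4 + 14.9) / 6 = 0.8667%
Mean R_m = (-1.5 + 0.3 − 0.1 + 2.2 − 6.0 + 9.3) / 6 = 0.7000%
Σ(R_i − R̄_i)(R_m − R̄_m) = 218.5700  ⇒  Cov = 218.5700 / 5 = 43.7140
Σ(R_m − R̄_m)² = 126.7400  ⇒  Var(R_m) = 126.7400 / 5 = 25.3480
β = Cov / Var(R_m) = 43.7140 / 25.3480 = 1.7246
E(R) = R_f + β × MRP = 2.8% + 1.7246 × 7.8% = 16.25%

16.25%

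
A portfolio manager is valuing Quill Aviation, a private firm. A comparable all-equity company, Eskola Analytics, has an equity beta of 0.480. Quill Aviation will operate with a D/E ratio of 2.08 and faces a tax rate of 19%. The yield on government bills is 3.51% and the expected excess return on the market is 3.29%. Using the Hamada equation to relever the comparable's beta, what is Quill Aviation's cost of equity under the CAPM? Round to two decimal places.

7.75%

β_L = β_U × [1 + (1 − t)(D/E)] = 0.480 × [1 + (1 − 0.19) × 2.08]
    = 0.480 × [1 + 0.81 × 2.08] = 0.480 × 2.6848 = 1.2887
E(R) = R_f + β_L × MRP = 3.51% + 1.2887 × 3.29% = 7.75%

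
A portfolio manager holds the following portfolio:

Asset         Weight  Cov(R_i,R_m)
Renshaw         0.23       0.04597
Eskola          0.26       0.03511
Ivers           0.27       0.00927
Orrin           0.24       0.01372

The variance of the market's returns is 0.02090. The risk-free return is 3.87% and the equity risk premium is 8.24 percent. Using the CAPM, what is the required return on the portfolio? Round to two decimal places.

β_Renshaw = 0.04597 / 0.02090 = 2.1995
β_Eskola = 0.03511 / 0.02090 = 1.6799
β_Ivers = 0.00927 / 0.02090 = 0.4435
β_Orrin = 0.01372 / 0.02090 = 0.6565
β_P = Σ w_i β_i = 0.23×2.1995 + 0.26×1.6799 + 0.27×0.4435 + 0.24×0.6565 = 1.2200
E(R_P) = R_f + β_P × MRP = 3.87% + 1.2200 × 8.24% = 13.92%

13.92%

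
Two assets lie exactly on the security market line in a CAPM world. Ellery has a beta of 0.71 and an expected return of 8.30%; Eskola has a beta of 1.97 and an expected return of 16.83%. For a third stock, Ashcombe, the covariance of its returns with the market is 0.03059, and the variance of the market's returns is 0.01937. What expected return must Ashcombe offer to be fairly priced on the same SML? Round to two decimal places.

14.18%

MRP = (16.83% − 8.30%) / (1.97 − 0.71) = 6.7698%
R_f = 8.30% − 0.71 × 6.7698% = 3.4934%
β_Ashcombe = Cov / Var(R_m) = 0.03059 / 0.01937 = 1.5792
E(R_Ashcombe) = R_f + β × MRP = 3.4934% + 1.5792 × 6.7698% = 14.18%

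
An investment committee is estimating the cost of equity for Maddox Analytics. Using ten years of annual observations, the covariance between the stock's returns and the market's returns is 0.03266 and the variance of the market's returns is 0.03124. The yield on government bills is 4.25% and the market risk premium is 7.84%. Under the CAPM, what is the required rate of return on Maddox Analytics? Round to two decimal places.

12.45%

β = Cov(R_i, R_m) / Var(R_m) = 0.03266 / 0.03124 = 1.0455
E(R) = R_f + β × MRP = 4.25% + 1.0455 × 7.84% = 12.45%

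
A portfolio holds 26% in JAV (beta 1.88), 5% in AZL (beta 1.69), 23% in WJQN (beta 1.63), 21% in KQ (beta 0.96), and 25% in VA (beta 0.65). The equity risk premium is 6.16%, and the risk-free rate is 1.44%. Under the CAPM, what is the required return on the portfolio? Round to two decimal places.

β_P = Σ w_i β_i = 0.26×1.88 + 0.05×1.69 + 0.23×1.63 + 0.21×0.96 + 0.25×0.65 = 1.3123
E(R_P) = R_f + β_P × MRP = 1.44% + 1.3123 × 6.16% = 9.52%

9.52%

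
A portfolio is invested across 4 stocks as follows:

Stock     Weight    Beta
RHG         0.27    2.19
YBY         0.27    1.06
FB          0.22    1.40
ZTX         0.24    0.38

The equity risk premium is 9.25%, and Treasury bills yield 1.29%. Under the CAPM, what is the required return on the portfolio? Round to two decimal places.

13.10%

β_P = Σ w_i β_i = 0.27×2.19 + 0.27×1.06 + 0.22×1.40 + 0.24×0.38 = 1.2767
E(R_P) = R_f + β_P × MRP = 1.29% + 1.2767 × 9.25% = 13.10%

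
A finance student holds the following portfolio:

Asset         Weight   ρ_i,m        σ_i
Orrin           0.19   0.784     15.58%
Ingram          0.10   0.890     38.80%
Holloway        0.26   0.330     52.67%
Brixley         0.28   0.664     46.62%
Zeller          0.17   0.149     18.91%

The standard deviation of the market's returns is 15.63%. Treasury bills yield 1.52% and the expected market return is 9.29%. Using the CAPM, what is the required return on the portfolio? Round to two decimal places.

β_Orrin = 0.784 × 15.58% / 15.63% = 0.7815
β_Ingram = 0.890 × 38.80% / 15.63% = 2.2093
β_Holloway = 0.330 × 52.67% / 15.63% = 1.1120
β_Brixley = 0.664 × 46.62% / 15.63% = 1.9805
β_Zeller = 0.149 × 18.91% / 15.63% = 0.1803
β_P = Σ w_i β_i = 0.19×0.7815 + 0.10×2.2093 + 0.26×1.1120 + 0.28×1.9805 + 0.17×0.1803 = 1.2437
MRP = 9.29% − 1.52% = 7.77%
E(R_P) = R_f + β_P × MRP = 1.52% + 1.2437 × 7.77% = 11.18%

11.18%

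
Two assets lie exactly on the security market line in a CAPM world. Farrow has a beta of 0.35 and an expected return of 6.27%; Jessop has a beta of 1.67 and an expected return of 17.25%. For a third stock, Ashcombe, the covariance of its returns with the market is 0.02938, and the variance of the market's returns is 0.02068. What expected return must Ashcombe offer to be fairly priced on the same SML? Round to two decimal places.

MRP = (17.25% − 6.27%) / (1.67 − 0.35) = 8.3182%
R_f = 6.27% − 0.35 × 8.3182% = 3.3586%
β_Ashcombe = Cov / Var(R_m) = 0.02938 / 0.02068 = 1.4207
E(R_Ashcombe) = R_f + β × MRP = 3.3586% + 1.4207 × 8.3182% = 15.18%

15.18%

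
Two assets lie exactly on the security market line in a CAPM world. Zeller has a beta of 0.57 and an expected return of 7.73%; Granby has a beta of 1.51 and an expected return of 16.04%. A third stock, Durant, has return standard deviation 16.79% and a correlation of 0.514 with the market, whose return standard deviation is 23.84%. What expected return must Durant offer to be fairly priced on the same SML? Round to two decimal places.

5.89%

MRP = (16.04% − 7.73%) / (1.51 − 0.57) = 8.8404%
R_f = 7.73% − 0.57 × 8.8404% = 2.6910%
β_Durant = ρ·σ_i/σ_m = 0.514 × 16.79 / 23.84 = 0.3620
E(R_Durant) = R_f + β × MRP = 2.6910% + 0.3620 × 8.8404% = 5.89%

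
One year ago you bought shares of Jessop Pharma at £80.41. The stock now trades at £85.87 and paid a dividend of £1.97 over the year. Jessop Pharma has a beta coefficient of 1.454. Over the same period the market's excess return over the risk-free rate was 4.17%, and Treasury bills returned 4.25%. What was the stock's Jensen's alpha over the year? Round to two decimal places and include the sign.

-1.07%

Realised HPR = (P1 + D1 − P0) / P0 = (85.87 + 1.97 − 80.41) / 80.41 = 7.43 / 80.41 = 9.2401%
CAPM required = R_f + β·MRP = 4.25% + 1.454 × 4.17% = 10.31318%
α = realised − required = 9.2401% − 10.31318% = -1.07%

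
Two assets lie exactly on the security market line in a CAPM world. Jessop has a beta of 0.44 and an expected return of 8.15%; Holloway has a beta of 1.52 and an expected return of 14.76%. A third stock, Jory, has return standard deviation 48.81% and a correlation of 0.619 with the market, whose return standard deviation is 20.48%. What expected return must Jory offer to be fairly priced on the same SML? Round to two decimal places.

14.49%

MRP = (14.76% − 8.15%) / (1.52 − 0.44) = 6.1204%
R_f = 8.15% − 0.44 × 6.1204% = 5.4570%
β_Jory = ρ·σ_i/σ_m = 0.619 × 48.81 / 20.48 = 1.4753
E(R_Jory) = R_f + β × MRP = 5.4570% + 1.4753 × 6.1204% = 14.49%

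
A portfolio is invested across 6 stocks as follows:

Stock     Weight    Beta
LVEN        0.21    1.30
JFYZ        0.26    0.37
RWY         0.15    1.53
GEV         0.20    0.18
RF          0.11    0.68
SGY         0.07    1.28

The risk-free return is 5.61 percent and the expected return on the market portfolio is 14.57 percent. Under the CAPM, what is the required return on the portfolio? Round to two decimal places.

β_P = Σ w_i β_i = 0.21×1.30 + 0.26×0.37 + 0.15×1.53 + 0.20×0.18 + 0.11×0.68 + 0.07×1.28 = 0.7991
MRP = 14.57% − 5.61% = 8.96%
E(R_P) = R_f + β_P × MRP = 5.61% + 0.7991 × 8.96% = 12.77%

12.77%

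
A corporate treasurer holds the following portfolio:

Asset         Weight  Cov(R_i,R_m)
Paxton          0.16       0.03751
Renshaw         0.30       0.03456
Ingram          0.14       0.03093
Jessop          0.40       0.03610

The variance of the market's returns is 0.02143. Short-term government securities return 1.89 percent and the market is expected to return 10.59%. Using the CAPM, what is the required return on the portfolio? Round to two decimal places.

β_Paxton = 0.03751 / 0.02143 = 1.7503
β_Renshaw = 0.03456 / 0.02143 = 1.6127
β_Ingram = 0.03093 / 0.02143 = 1.4433
β_Jessop = 0.03610 / 0.02143 = 1.6846
β_P = Σ w_i β_i = 0.16×1.7503 + 0.30×1.6127 + 0.14×1.4433 + 0.40×1.6846 = 1.6398
MRP = 10.59% − 1.89% = 8.70%
E(R_P) = R_f + β_P × MRP = 1.89% + 1.6398 × 8.70% = 16.16%

16.16%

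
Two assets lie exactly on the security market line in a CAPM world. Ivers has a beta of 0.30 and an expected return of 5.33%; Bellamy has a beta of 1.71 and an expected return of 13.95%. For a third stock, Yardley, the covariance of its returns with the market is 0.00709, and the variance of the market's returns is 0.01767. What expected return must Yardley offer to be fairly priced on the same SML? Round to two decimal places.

MRP = (13.95% − 5.33%) / (1.71 − 0.30) = 6.1135%
R_f = 5.33% − 0.30 × 6.1135% = 3.4960%
β_Yardley = Cov / Var(R_m) = 0.00709 / 0.01767 = 0.4012
E(R_Yardley) = R_f + β × MRP = 3.4960% + 0.4012 × 6.1135% = 5.95%

5.95%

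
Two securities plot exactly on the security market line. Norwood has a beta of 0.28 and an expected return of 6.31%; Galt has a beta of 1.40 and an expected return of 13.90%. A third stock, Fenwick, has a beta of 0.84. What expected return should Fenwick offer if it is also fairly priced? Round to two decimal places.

10.11%

MRP (SML slope) = (13.90% − 6.31%) / (1.40 − 0.28) = 7.59% / 1.12 = 6.7768%
R_f (intercept) = 6.31% − 0.28 × 6.7768% = 4.4125%
E(R_Fenwick) = R_f + β × MRP = 4.4125% + 0.84 × 6.7768% = 10.11%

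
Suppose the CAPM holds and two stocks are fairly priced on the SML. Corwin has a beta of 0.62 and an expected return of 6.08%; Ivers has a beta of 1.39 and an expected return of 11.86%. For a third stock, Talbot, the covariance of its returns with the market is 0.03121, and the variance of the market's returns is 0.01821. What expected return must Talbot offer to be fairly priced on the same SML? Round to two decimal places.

MRP = (11.86% − 6.08%) / (1.39 − 0.62) = 7.5065%
R_f = 6.08% − 0.62 × 7.5065% = 1.4260%
β_Talbot = Cov / Var(R_m) = 0.03121 / 0.01821 = 1.7139
E(R_Talbot) = R_f + β × MRP = 1.4260% + 1.7139 × 7.5065% = 14.29%

14.29%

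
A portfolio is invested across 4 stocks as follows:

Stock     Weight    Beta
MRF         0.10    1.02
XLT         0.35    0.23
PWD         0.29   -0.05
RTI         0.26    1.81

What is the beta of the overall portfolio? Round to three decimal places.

β_P = Σ w_i β_i = 0.10×1.02 + 0.35×0.23 + 0.29×-0.05 + 0.26×1.81 = 0.6386

0.639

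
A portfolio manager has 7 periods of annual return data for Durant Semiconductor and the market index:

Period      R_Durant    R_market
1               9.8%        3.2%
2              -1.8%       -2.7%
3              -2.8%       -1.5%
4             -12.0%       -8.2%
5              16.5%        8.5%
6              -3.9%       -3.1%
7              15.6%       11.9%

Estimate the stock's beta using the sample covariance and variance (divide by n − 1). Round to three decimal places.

Mean R_i = (9.8 − 1.8 − 2.8 − 12.0 + 16.5 − 3.9 + 15.6) / 7 = 3.0571%
Mean R_m = (3.2 − 2.7 − 1.5 − 8.2 + 8.5 − 3.1 + 11.9) / 7 = 1.1571%
Σ(R_i − R̄_i)(R_m − R̄_m) = 452.0371  ⇒  Cov = 452.0371 / 6 = 75.3395
Σ(R_m − R̄_m)² = 301.1171  ⇒  Var(R_m) = 301.1171 / 6 = 50.1862
β = Cov / Var(R_m) = 75.3395 / 50.1862 = 1.5012

1.501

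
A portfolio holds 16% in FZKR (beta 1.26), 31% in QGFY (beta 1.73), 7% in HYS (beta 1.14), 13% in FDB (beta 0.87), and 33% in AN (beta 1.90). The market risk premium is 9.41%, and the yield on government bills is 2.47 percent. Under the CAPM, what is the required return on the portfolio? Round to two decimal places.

β_P = Σ w_i β_i = 0.16×1.26 + 0.31×1.73 + 0.07×1.14 + 0.13×0.87 + 0.33×1.90 = 1.5578
E(R_P) = R_f + β_P × MRP = 2.47% + 1.5578 × 9.41% = 17.13%

17.13%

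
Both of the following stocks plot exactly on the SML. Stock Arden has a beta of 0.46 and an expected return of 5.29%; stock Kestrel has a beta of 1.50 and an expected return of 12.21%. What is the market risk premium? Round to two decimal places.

Both satisfy E(R) = R_f + β·MRP, so the slope of the SML is
MRP = (12.21% − 5.29%) / (1.50 − 0.46) = 6.92% / 1.04 = 6.6538%

6.65%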